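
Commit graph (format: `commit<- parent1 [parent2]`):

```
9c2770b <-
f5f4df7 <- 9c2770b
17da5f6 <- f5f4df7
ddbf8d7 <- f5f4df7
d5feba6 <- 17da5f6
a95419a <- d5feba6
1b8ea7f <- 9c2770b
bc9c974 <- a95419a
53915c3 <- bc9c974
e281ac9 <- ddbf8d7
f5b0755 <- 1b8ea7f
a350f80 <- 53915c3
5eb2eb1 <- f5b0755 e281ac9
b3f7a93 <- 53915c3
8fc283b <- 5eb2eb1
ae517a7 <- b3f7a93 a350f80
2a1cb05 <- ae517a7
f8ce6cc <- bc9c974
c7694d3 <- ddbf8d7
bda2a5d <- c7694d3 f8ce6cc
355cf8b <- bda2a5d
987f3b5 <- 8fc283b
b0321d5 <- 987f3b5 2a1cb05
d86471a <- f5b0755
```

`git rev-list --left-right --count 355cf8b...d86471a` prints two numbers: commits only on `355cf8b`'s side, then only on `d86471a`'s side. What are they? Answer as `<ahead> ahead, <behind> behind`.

Reachable from 355cf8b: {17da5f6, 355cf8b, 9c2770b, a95419a, bc9c974, bda2a5d, c7694d3, d5feba6, ddbf8d7, f5f4df7, f8ce6cc}.
Reachable from d86471a: {1b8ea7f, 9c2770b, d86471a, f5b0755}.
Only in 355cf8b's history (ahead): {17da5f6, 355cf8b, a95419a, bc9c974, bda2a5d, c7694d3, d5feba6, ddbf8d7, f5f4df7, f8ce6cc} — 10.
Only in d86471a's history (behind): {1b8ea7f, d86471a, f5b0755} — 3.

10 ahead, 3 behind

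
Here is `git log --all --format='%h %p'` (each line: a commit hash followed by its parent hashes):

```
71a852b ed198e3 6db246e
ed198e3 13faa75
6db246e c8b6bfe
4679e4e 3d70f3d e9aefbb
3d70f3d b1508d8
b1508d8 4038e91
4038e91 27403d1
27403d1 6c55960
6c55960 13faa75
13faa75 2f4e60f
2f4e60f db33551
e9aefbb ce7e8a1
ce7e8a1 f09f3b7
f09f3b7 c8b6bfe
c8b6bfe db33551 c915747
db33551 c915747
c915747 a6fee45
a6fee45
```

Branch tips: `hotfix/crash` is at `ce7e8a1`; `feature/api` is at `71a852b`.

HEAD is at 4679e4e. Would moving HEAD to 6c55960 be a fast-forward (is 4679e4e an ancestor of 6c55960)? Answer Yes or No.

A fast-forward from 4679e4e to 6c55960 is possible iff 4679e4e is an ancestor of 6c55960.
Ancestors of 6c55960: {13faa75, 2f4e60f, 6c55960, a6fee45, c915747, db33551}.
4679e4e is not among them, so fast-forward is not possible.

No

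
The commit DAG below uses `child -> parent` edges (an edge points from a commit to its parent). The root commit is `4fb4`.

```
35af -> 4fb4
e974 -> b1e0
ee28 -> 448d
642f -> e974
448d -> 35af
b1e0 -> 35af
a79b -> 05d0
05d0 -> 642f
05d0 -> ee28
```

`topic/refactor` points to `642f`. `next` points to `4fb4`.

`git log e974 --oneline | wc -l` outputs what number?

4

Walking parent pointers from e974: reachable set = {35af, 4fb4, b1e0, e974}.
That is 4 commits.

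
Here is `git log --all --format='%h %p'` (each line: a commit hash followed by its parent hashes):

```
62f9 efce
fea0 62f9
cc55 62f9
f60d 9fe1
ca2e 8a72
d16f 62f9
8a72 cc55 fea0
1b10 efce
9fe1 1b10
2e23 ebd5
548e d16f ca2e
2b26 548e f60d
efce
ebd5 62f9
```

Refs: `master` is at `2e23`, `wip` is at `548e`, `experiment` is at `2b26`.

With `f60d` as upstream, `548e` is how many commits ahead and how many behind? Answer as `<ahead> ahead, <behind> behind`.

7 ahead, 3 behind

Reachable from 548e: {548e, 62f9, 8a72, ca2e, cc55, d16f, efce, fea0}.
Reachable from f60d: {1b10, 9fe1, efce, f60d}.
Only in 548e's history (ahead): {548e, 62f9, 8a72, ca2e, cc55, d16f, fea0} — 7.
Only in f60d's history (behind): {1b10, 9fe1, f60d} — 3.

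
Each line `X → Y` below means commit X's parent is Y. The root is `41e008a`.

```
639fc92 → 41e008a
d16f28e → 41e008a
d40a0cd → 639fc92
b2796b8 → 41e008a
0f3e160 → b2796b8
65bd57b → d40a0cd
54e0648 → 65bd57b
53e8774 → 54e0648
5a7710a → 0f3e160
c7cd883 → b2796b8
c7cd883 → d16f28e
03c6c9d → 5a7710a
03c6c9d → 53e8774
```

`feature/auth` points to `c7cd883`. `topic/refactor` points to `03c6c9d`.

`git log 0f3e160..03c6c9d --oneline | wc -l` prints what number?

7

Reachable from 03c6c9d: {03c6c9d, 0f3e160, 41e008a, 53e8774, 54e0648, 5a7710a, 639fc92, 65bd57b, b2796b8, d40a0cd}.
Reachable from 0f3e160: {0f3e160, 41e008a, b2796b8}.
In 03c6c9d's history but not 0f3e160's: {03c6c9d, 53e8774, 54e0648, 5a7710a, 639fc92, 65bd57b, d40a0cd} — 7 commits.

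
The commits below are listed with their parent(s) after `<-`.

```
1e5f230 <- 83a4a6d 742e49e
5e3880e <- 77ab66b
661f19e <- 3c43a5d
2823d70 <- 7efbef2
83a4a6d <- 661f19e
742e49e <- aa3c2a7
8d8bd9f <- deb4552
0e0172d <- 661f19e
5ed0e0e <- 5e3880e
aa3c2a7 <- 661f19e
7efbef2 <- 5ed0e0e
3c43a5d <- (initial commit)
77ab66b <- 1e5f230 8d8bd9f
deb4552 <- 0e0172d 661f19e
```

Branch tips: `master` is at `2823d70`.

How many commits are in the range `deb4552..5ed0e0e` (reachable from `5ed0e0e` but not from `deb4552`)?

Reachable from 5ed0e0e: {0e0172d, 1e5f230, 3c43a5d, 5e3880e, 5ed0e0e, 661f19e, 742e49e, 77ab66b, 83a4a6d, 8d8bd9f, aa3c2a7, deb4552}.
Reachable from deb4552: {0e0172d, 3c43a5d, 661f19e, deb4552}.
In 5ed0e0e's history but not deb4552's: {1e5f230, 5e3880e, 5ed0e0e, 742e49e, 77ab66b, 83a4a6d, 8d8bd9f, aa3c2a7} — 8 commits.

8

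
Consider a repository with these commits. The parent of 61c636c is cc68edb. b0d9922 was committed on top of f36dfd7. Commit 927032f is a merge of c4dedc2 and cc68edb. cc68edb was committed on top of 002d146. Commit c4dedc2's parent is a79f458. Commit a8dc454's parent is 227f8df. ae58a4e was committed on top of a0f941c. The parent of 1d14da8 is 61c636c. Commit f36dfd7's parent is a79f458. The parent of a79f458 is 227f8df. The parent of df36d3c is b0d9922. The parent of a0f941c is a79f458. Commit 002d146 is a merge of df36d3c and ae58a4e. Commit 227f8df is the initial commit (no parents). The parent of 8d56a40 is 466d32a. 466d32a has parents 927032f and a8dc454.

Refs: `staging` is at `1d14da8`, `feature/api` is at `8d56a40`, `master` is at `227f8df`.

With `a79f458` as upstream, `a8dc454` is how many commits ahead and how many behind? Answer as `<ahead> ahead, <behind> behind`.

Reachable from a8dc454: {227f8df, a8dc454}.
Reachable from a79f458: {227f8df, a79f458}.
Only in a8dc454's history (ahead): {a8dc454} — 1.
Only in a79f458's history (behind): {a79f458} — 1.

1 ahead, 1 behind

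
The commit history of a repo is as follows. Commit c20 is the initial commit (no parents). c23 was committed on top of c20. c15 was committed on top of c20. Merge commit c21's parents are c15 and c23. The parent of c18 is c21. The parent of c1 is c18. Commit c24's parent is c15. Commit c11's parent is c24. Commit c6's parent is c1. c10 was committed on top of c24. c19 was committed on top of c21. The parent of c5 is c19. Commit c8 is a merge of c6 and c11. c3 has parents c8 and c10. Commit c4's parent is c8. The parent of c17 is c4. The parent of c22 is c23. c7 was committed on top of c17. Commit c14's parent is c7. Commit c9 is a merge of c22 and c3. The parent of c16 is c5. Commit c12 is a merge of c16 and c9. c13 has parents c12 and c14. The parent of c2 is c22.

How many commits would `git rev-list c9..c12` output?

4

Reachable from c12: {c1, c10, c11, c12, c15, c16, c18, c19, c20, c21, c22, c23, c24, c3, c5, c6, c8, c9}.
Reachable from c9: {c1, c10, c11, c15, c18, c20, c21, c22, c23, c24, c3, c6, c8, c9}.
In c12's history but not c9's: {c12, c16, c19, c5} — 4 commits.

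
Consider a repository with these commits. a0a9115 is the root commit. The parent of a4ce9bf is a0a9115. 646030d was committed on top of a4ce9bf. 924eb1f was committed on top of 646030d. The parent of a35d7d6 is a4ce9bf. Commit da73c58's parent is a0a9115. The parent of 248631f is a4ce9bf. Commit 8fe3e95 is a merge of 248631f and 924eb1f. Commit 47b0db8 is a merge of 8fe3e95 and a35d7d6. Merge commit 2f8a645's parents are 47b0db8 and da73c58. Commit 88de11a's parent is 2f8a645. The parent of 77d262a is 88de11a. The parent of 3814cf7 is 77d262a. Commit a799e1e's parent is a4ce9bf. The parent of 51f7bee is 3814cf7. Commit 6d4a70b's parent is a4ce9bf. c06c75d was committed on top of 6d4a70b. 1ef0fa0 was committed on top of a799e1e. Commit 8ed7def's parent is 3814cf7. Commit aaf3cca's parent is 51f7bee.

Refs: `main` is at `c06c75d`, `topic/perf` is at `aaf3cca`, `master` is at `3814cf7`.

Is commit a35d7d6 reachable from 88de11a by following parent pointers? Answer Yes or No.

Yes

Ancestors of 88de11a (commits reachable by following parents): {248631f, 2f8a645, 47b0db8, 646030d, 88de11a, 8fe3e95, 924eb1f, a0a9115, a35d7d6, a4ce9bf, da73c58}.
a35d7d6 is in that set, so it is an ancestor of 88de11a.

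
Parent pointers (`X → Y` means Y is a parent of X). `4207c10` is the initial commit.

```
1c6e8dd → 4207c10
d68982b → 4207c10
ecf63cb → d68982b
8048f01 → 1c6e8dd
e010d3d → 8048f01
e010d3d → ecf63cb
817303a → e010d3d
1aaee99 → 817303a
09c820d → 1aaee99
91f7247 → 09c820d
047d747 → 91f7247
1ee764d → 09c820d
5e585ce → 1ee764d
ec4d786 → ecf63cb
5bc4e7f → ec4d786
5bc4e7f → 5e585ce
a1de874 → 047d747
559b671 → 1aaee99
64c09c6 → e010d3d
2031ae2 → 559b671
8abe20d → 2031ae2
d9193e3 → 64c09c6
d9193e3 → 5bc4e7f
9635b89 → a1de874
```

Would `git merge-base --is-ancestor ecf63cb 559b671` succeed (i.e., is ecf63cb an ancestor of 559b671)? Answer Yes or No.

Yes

Ancestors of 559b671 (commits reachable by following parents): {1aaee99, 1c6e8dd, 4207c10, 559b671, 8048f01, 817303a, d68982b, e010d3d, ecf63cb}.
ecf63cb is in that set, so it is an ancestor of 559b671.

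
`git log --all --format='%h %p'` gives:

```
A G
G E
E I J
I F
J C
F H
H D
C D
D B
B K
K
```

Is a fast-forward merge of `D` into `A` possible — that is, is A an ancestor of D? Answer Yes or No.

A fast-forward from A to D is possible iff A is an ancestor of D.
Ancestors of D: {B, D, K}.
A is not among them, so fast-forward is not possible.

No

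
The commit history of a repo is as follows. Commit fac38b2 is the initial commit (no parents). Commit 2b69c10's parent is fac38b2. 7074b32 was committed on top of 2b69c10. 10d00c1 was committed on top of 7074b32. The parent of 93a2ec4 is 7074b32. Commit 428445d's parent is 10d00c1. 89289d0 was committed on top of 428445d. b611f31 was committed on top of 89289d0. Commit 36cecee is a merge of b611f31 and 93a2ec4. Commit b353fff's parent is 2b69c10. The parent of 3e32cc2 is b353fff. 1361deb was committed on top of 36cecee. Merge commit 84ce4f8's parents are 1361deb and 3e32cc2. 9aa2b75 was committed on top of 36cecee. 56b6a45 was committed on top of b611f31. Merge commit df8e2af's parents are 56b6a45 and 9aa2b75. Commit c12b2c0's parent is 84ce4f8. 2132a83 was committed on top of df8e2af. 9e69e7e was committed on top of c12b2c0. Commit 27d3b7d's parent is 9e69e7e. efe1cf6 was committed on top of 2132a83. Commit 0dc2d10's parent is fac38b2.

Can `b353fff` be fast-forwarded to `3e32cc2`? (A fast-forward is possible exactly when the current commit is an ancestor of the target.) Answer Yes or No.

A fast-forward from b353fff to 3e32cc2 is possible iff b353fff is an ancestor of 3e32cc2.
Ancestors of 3e32cc2: {2b69c10, 3e32cc2, b353fff, fac38b2}.
b353fff is among them, so fast-forward is possible.

Yes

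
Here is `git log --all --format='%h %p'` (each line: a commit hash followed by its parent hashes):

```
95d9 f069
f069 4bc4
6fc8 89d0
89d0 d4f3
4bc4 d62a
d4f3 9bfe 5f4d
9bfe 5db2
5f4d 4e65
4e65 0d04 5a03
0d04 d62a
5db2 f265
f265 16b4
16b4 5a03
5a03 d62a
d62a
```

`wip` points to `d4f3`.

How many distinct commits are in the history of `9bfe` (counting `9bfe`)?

Walking parent pointers from 9bfe: reachable set = {16b4, 5a03, 5db2, 9bfe, d62a, f265}.
That is 6 commits.

6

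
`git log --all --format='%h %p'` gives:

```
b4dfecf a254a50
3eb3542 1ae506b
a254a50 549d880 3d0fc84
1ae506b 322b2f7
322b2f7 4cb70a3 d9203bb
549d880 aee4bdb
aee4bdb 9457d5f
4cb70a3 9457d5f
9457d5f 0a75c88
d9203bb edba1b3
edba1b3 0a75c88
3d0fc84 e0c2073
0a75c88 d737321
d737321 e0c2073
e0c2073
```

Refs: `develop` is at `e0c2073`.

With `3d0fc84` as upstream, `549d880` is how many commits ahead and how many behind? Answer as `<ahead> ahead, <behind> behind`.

5 ahead, 1 behind

Reachable from 549d880: {0a75c88, 549d880, 9457d5f, aee4bdb, d737321, e0c2073}.
Reachable from 3d0fc84: {3d0fc84, e0c2073}.
Only in 549d880's history (ahead): {0a75c88, 549d880, 9457d5f, aee4bdb, d737321} — 5.
Only in 3d0fc84's history (behind): {3d0fc84} — 1.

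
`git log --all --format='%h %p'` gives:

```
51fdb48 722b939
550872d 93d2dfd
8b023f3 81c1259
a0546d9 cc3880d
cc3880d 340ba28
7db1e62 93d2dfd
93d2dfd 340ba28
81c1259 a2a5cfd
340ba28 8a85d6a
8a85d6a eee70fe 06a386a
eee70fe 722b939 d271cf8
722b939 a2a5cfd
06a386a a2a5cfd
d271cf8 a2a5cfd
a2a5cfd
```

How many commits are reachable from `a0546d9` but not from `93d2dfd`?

Reachable from a0546d9: {06a386a, 340ba28, 722b939, 8a85d6a, a0546d9, a2a5cfd, cc3880d, d271cf8, eee70fe}.
Reachable from 93d2dfd: {06a386a, 340ba28, 722b939, 8a85d6a, 93d2dfd, a2a5cfd, d271cf8, eee70fe}.
In a0546d9's history but not 93d2dfd's: {a0546d9, cc3880d} — 2 commits.

2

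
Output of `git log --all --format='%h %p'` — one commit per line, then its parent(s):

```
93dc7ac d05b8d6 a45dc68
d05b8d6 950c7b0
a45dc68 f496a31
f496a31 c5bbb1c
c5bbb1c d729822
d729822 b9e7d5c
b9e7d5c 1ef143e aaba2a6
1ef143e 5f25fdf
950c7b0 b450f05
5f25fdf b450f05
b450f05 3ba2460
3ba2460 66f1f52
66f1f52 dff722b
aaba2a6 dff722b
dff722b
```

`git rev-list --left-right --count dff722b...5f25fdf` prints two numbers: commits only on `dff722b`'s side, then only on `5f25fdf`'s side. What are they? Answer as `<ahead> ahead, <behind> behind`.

Reachable from dff722b: {dff722b}.
Reachable from 5f25fdf: {3ba2460, 5f25fdf, 66f1f52, b450f05, dff722b}.
Only in dff722b's history (ahead): {} — 0.
Only in 5f25fdf's history (behind): {3ba2460, 5f25fdf, 66f1f52, b450f05} — 4.

0 ahead, 4 behind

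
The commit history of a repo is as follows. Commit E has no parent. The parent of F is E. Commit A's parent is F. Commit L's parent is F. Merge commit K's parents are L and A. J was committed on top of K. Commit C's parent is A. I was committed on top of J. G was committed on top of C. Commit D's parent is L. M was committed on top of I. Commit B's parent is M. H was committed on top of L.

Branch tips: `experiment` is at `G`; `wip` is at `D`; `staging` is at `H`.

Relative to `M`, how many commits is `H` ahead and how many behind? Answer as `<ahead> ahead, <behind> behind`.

1 ahead, 5 behind

Reachable from H: {E, F, H, L}.
Reachable from M: {A, E, F, I, J, K, L, M}.
Only in H's history (ahead): {H} — 1.
Only in M's history (behind): {A, I, J, K, M} — 5.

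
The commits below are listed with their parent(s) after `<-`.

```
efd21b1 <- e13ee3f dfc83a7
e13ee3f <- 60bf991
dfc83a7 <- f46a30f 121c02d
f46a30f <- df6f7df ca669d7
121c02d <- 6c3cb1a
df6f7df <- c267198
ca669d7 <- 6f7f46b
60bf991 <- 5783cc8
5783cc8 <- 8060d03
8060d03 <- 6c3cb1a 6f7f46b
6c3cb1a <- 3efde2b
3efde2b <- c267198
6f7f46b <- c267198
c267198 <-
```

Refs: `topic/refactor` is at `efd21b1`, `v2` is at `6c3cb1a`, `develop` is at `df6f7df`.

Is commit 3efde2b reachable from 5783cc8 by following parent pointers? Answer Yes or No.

Ancestors of 5783cc8 (commits reachable by following parents): {3efde2b, 5783cc8, 6c3cb1a, 6f7f46b, 8060d03, c267198}.
3efde2b is in that set, so it is an ancestor of 5783cc8.

Yes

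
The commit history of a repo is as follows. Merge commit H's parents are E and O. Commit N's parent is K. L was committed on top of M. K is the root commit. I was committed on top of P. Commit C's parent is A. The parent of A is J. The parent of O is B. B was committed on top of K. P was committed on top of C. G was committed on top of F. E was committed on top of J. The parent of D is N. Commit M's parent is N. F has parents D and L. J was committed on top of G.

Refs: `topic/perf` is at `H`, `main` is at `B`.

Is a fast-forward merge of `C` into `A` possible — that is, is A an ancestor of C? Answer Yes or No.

Yes

A fast-forward from A to C is possible iff A is an ancestor of C.
Ancestors of C: {A, C, D, F, G, J, K, L, M, N}.
A is among them, so fast-forward is possible.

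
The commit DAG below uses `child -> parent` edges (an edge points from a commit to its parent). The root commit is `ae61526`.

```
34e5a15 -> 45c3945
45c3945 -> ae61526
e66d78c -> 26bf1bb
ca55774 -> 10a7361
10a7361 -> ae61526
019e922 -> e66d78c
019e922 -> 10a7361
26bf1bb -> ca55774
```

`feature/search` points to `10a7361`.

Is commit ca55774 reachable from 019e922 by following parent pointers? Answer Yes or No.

Ancestors of 019e922 (commits reachable by following parents): {019e922, 10a7361, 26bf1bb, ae61526, ca55774, e66d78c}.
ca55774 is in that set, so it is an ancestor of 019e922.

Yes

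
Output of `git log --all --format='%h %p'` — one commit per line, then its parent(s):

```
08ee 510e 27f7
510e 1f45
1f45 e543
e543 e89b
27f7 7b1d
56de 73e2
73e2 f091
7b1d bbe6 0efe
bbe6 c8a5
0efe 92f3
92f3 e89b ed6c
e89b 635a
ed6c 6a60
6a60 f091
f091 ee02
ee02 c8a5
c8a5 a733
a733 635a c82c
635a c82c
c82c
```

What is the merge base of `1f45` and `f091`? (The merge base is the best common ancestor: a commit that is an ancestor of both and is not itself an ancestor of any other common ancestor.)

635a

Ancestors of 1f45: {1f45, 635a, c82c, e543, e89b}.
Ancestors of f091: {635a, a733, c82c, c8a5, ee02, f091}.
Common ancestors: {635a, c82c}.
Among these, 635a is not an ancestor of any other common ancestor — it is the merge base.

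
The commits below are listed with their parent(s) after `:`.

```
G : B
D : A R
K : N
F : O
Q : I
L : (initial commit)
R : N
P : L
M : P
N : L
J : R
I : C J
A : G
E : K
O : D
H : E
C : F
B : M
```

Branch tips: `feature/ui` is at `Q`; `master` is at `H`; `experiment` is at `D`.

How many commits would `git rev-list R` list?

Walking parent pointers from R: reachable set = {L, N, R}.
That is 3 commits.

3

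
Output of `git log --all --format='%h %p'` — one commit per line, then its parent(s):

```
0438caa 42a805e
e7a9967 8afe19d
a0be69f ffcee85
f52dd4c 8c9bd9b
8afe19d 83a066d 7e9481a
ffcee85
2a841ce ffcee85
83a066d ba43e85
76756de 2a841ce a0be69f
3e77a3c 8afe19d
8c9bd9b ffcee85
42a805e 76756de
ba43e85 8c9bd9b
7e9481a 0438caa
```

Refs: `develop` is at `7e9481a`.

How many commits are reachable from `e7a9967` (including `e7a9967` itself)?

12

Walking parent pointers from e7a9967: reachable set = {0438caa, 2a841ce, 42a805e, 76756de, 7e9481a, 83a066d, 8afe19d, 8c9bd9b, a0be69f, ba43e85, e7a9967, ffcee85}.
That is 12 commits.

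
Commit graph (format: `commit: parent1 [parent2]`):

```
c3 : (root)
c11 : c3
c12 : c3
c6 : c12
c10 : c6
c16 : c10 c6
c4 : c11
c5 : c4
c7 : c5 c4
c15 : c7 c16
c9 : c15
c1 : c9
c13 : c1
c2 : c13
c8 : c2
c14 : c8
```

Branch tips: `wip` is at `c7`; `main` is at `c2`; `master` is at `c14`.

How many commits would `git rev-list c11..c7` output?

3

Reachable from c7: {c11, c3, c4, c5, c7}.
Reachable from c11: {c11, c3}.
In c7's history but not c11's: {c4, c5, c7} — 3 commits.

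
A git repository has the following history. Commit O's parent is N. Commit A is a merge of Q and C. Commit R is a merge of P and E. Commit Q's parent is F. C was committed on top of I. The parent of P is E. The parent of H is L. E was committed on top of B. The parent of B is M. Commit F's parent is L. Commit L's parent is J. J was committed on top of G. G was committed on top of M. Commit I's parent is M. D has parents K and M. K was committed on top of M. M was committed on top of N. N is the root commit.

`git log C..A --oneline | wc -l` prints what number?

6

Reachable from A: {A, C, F, G, I, J, L, M, N, Q}.
Reachable from C: {C, I, M, N}.
In A's history but not C's: {A, F, G, J, L, Q} — 6 commits.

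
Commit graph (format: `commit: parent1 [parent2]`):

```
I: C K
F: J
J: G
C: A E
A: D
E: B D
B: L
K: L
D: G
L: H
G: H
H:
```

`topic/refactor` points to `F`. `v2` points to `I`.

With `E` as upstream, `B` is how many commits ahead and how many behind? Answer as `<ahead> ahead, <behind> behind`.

Reachable from B: {B, H, L}.
Reachable from E: {B, D, E, G, H, L}.
Only in B's history (ahead): {} — 0.
Only in E's history (behind): {D, E, G} — 3.

0 ahead, 3 behind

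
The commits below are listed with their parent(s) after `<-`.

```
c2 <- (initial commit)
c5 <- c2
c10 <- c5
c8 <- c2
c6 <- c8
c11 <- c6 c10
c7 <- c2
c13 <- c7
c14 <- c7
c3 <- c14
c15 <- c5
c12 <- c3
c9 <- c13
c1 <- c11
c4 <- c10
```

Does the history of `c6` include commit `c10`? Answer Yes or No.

Ancestors of c6: {c2, c6, c8}.
c10 is not in that set, so it is not an ancestor of c6.

No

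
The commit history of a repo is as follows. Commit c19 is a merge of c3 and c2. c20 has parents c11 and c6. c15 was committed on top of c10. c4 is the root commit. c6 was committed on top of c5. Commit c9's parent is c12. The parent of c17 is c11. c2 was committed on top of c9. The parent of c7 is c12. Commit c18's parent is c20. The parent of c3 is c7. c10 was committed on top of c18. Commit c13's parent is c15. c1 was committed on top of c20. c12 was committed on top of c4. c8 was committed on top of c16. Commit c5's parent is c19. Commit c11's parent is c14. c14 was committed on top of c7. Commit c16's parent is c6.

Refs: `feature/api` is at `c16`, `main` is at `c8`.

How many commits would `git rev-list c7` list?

Walking parent pointers from c7: reachable set = {c12, c4, c7}.
That is 3 commits.

3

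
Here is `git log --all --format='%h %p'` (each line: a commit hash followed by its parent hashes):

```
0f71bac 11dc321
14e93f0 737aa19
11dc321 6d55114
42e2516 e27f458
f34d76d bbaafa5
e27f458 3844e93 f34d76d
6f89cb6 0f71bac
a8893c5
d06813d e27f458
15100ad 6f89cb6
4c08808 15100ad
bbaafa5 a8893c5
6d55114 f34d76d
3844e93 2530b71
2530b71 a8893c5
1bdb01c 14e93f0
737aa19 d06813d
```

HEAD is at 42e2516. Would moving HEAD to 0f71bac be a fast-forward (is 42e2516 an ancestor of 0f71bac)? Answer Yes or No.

A fast-forward from 42e2516 to 0f71bac is possible iff 42e2516 is an ancestor of 0f71bac.
Ancestors of 0f71bac: {0f71bac, 11dc321, 6d55114, a8893c5, bbaafa5, f34d76d}.
42e2516 is not among them, so fast-forward is not possible.

No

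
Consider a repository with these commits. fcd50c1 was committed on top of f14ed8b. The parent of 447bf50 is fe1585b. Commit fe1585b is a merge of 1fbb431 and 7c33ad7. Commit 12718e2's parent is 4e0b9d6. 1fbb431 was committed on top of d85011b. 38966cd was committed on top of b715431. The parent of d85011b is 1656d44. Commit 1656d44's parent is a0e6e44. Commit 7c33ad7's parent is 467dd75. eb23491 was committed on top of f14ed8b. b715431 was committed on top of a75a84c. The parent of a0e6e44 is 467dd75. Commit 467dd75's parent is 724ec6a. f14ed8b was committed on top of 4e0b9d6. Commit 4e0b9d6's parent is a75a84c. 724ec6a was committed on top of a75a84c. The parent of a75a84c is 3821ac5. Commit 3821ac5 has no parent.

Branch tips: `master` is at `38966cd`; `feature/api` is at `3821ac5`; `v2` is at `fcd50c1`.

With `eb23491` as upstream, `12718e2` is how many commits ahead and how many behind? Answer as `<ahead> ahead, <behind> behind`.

1 ahead, 2 behind

Reachable from 12718e2: {12718e2, 3821ac5, 4e0b9d6, a75a84c}.
Reachable from eb23491: {3821ac5, 4e0b9d6, a75a84c, eb23491, f14ed8b}.
Only in 12718e2's history (ahead): {12718e2} — 1.
Only in eb23491's history (behind): {eb23491, f14ed8b} — 2.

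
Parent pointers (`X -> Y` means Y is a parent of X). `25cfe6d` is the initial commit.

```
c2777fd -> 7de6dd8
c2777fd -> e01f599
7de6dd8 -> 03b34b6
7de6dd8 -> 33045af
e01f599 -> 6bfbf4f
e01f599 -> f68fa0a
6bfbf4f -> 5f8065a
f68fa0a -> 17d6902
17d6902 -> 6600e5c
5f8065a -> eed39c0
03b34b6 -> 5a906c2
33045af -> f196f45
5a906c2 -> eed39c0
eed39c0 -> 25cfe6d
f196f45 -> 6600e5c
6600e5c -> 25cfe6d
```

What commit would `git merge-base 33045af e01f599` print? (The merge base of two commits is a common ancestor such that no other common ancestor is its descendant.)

Ancestors of 33045af: {25cfe6d, 33045af, 6600e5c, f196f45}.
Ancestors of e01f599: {17d6902, 25cfe6d, 5f8065a, 6600e5c, 6bfbf4f, e01f599, eed39c0, f68fa0a}.
Common ancestors: {25cfe6d, 6600e5c}.
Among these, 6600e5c is not an ancestor of any other common ancestor — it is the merge base.

6600e5c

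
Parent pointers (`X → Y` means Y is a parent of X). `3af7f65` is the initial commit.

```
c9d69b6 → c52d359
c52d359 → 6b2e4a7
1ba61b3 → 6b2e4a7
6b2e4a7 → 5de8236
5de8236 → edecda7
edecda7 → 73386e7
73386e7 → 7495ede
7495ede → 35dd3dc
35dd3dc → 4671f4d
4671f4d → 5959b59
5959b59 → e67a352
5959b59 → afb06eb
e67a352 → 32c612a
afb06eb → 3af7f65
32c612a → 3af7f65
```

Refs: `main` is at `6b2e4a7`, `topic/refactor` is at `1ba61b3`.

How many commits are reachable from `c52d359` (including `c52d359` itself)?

13

Walking parent pointers from c52d359: reachable set = {32c612a, 35dd3dc, 3af7f65, 4671f4d, 5959b59, 5de8236, 6b2e4a7, 73386e7, 7495ede, afb06eb, c52d359, e67a352, edecda7}.
That is 13 commits.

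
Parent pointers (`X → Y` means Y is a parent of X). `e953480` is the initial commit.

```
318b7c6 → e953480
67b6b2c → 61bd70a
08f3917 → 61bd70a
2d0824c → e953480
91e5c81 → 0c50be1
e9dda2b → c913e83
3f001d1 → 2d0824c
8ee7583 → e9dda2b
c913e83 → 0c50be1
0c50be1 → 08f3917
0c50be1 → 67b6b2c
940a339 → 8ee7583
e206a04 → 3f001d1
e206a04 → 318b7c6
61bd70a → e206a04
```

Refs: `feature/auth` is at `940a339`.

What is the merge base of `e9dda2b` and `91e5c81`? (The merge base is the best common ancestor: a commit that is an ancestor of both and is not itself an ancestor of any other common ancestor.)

Ancestors of e9dda2b: {08f3917, 0c50be1, 2d0824c, 318b7c6, 3f001d1, 61bd70a, 67b6b2c, c913e83, e206a04, e953480, e9dda2b}.
Ancestors of 91e5c81: {08f3917, 0c50be1, 2d0824c, 318b7c6, 3f001d1, 61bd70a, 67b6b2c, 91e5c81, e206a04, e953480}.
Common ancestors: {08f3917, 0c50be1, 2d0824c, 318b7c6, 3f001d1, 61bd70a, 67b6b2c, e206a04, e953480}.
Among these, 0c50be1 is not an ancestor of any other common ancestor — it is the merge base.

0c50be1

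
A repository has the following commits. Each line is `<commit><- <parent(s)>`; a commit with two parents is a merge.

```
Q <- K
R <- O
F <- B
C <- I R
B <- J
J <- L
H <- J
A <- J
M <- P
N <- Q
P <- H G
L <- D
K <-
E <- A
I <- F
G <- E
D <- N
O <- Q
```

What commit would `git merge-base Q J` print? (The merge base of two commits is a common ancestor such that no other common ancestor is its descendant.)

Ancestors of Q: {K, Q}.
Ancestors of J: {D, J, K, L, N, Q}.
Common ancestors: {K, Q}.
Among these, Q is not an ancestor of any other common ancestor — it is the merge base.

Q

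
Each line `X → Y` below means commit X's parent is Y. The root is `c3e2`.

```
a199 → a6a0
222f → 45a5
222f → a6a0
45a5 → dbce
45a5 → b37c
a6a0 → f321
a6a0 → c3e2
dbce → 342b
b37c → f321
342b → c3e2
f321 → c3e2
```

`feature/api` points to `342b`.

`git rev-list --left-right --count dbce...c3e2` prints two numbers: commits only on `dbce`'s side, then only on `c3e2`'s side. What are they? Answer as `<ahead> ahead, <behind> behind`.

2 ahead, 0 behind

Reachable from dbce: {342b, c3e2, dbce}.
Reachable from c3e2: {c3e2}.
Only in dbce's history (ahead): {342b, dbce} — 2.
Only in c3e2's history (behind): {} — 0.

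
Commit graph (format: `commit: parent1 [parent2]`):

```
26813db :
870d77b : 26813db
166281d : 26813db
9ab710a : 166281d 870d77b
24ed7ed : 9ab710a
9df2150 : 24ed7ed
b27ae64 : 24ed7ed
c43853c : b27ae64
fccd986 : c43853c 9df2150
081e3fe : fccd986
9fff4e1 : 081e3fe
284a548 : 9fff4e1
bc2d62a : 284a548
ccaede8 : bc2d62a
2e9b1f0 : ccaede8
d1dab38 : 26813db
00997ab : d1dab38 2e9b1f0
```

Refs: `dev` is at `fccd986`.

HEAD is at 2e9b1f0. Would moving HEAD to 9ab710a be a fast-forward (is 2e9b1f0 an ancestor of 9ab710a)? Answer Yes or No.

No

A fast-forward from 2e9b1f0 to 9ab710a is possible iff 2e9b1f0 is an ancestor of 9ab710a.
Ancestors of 9ab710a: {166281d, 26813db, 870d77b, 9ab710a}.
2e9b1f0 is not among them, so fast-forward is not possible.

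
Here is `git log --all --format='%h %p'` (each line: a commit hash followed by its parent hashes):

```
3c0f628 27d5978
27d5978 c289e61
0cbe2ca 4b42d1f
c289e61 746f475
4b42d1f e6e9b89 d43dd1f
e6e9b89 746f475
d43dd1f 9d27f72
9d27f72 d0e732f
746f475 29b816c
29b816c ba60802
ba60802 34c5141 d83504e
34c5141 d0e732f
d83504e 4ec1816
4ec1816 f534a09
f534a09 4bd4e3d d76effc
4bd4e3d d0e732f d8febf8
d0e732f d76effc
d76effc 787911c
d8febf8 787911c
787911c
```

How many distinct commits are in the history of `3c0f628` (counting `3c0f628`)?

Walking parent pointers from 3c0f628: reachable set = {27d5978, 29b816c, 34c5141, 3c0f628, 4bd4e3d, 4ec1816, 746f475, 787911c, ba60802, c289e61, d0e732f, d76effc, d83504e, d8febf8, f534a09}.
That is 15 commits.

15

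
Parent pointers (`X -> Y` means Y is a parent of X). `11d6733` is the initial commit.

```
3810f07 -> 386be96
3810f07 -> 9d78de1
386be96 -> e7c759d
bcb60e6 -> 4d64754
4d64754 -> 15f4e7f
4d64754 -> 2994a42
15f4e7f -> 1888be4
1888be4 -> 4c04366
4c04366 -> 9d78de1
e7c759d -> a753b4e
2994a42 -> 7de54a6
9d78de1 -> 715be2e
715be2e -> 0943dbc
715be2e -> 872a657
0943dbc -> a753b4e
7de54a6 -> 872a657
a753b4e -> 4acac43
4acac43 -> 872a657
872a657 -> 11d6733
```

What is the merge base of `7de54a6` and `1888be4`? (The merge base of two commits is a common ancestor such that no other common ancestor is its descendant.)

Ancestors of 7de54a6: {11d6733, 7de54a6, 872a657}.
Ancestors of 1888be4: {0943dbc, 11d6733, 1888be4, 4acac43, 4c04366, 715be2e, 872a657, 9d78de1, a753b4e}.
Common ancestors: {11d6733, 872a657}.
Among these, 872a657 is not an ancestor of any other common ancestor — it is the merge base.

872a657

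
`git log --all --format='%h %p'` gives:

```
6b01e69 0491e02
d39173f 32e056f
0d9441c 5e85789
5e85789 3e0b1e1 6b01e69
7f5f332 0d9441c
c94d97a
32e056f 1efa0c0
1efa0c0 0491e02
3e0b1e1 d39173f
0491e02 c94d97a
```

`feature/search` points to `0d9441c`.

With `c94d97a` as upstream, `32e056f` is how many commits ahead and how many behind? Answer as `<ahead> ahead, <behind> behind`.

Reachable from 32e056f: {0491e02, 1efa0c0, 32e056f, c94d97a}.
Reachable from c94d97a: {c94d97a}.
Only in 32e056f's history (ahead): {0491e02, 1efa0c0, 32e056f} — 3.
Only in c94d97a's history (behind): {} — 0.

3 ahead, 0 behind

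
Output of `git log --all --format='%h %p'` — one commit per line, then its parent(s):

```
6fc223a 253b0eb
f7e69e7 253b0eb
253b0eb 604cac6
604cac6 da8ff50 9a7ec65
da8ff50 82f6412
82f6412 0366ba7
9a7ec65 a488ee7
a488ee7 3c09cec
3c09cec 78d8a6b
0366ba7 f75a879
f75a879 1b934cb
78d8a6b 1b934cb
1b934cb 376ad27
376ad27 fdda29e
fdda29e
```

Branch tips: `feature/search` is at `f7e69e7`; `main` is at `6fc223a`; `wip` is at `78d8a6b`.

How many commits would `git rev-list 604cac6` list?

Walking parent pointers from 604cac6: reachable set = {0366ba7, 1b934cb, 376ad27, 3c09cec, 604cac6, 78d8a6b, 82f6412, 9a7ec65, a488ee7, da8ff50, f75a879, fdda29e}.
That is 12 commits.

12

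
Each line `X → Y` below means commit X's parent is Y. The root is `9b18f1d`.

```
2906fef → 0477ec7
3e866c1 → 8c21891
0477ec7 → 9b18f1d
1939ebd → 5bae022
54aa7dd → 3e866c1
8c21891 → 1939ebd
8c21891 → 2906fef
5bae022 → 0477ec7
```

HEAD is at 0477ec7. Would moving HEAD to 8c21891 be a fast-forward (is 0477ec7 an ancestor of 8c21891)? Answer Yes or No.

Yes

A fast-forward from 0477ec7 to 8c21891 is possible iff 0477ec7 is an ancestor of 8c21891.
Ancestors of 8c21891: {0477ec7, 1939ebd, 2906fef, 5bae022, 8c21891, 9b18f1d}.
0477ec7 is among them, so fast-forward is possible.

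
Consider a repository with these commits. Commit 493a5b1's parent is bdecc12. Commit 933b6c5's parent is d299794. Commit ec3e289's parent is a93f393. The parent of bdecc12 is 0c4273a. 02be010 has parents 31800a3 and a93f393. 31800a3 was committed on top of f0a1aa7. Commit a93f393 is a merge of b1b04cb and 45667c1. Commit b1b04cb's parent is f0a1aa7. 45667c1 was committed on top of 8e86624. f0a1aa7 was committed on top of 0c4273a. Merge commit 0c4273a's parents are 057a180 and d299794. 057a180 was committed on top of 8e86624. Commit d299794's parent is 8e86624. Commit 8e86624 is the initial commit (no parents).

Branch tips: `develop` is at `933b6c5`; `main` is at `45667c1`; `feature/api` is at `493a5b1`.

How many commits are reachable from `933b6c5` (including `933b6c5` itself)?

Walking parent pointers from 933b6c5: reachable set = {8e86624, 933b6c5, d299794}.
That is 3 commits.

3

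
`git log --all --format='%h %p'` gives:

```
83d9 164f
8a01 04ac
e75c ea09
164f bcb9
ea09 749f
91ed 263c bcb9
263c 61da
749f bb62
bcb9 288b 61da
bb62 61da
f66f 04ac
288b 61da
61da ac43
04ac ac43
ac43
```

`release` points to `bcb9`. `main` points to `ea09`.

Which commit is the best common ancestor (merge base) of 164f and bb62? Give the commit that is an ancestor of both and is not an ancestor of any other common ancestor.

61da

Ancestors of 164f: {164f, 288b, 61da, ac43, bcb9}.
Ancestors of bb62: {61da, ac43, bb62}.
Common ancestors: {61da, ac43}.
Among these, 61da is not an ancestor of any other common ancestor — it is the merge base.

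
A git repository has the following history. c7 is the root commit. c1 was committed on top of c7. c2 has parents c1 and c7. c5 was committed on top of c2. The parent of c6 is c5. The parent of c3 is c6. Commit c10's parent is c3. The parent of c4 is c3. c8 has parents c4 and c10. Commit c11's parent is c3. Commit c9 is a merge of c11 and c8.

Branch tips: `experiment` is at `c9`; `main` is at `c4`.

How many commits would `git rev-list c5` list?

Walking parent pointers from c5: reachable set = {c1, c2, c5, c7}.
That is 4 commits.

4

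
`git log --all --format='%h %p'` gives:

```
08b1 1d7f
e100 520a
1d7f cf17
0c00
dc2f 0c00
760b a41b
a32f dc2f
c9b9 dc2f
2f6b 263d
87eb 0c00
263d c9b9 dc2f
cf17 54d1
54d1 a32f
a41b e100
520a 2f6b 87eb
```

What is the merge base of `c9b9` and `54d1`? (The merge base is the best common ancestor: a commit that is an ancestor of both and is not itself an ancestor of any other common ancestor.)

Ancestors of c9b9: {0c00, c9b9, dc2f}.
Ancestors of 54d1: {0c00, 54d1, a32f, dc2f}.
Common ancestors: {0c00, dc2f}.
Among these, dc2f is not an ancestor of any other common ancestor — it is the merge base.

dc2f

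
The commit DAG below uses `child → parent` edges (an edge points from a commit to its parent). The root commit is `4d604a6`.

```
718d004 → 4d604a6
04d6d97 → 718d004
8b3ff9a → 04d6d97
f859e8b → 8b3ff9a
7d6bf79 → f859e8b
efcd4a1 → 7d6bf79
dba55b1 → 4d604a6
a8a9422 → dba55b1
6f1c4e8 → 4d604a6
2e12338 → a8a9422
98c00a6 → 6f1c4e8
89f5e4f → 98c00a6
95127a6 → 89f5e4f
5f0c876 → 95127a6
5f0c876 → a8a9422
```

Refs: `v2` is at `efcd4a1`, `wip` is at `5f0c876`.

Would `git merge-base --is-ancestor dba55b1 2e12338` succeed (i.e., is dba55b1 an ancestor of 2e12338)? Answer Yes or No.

Ancestors of 2e12338 (commits reachable by following parents): {2e12338, 4d604a6, a8a9422, dba55b1}.
dba55b1 is in that set, so it is an ancestor of 2e12338.

Yes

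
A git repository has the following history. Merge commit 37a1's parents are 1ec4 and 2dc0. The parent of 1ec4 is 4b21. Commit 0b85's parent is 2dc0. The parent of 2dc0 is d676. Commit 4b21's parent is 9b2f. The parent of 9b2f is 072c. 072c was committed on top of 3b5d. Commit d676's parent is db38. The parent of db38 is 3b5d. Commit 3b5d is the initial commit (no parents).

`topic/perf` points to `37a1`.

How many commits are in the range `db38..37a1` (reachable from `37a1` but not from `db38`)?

7

Reachable from 37a1: {072c, 1ec4, 2dc0, 37a1, 3b5d, 4b21, 9b2f, d676, db38}.
Reachable from db38: {3b5d, db38}.
In 37a1's history but not db38's: {072c, 1ec4, 2dc0, 37a1, 4b21, 9b2f, d676} — 7 commits.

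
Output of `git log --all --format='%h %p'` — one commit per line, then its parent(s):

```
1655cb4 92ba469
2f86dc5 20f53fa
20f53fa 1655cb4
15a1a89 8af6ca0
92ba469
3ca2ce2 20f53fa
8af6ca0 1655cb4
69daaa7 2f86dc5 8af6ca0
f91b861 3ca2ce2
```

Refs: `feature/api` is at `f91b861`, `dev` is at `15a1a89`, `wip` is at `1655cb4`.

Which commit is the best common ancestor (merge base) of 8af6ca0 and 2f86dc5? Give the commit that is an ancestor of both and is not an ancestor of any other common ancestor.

1655cb4

Ancestors of 8af6ca0: {1655cb4, 8af6ca0, 92ba469}.
Ancestors of 2f86dc5: {1655cb4, 20f53fa, 2f86dc5, 92ba469}.
Common ancestors: {1655cb4, 92ba469}.
Among these, 1655cb4 is not an ancestor of any other common ancestor — it is the merge base.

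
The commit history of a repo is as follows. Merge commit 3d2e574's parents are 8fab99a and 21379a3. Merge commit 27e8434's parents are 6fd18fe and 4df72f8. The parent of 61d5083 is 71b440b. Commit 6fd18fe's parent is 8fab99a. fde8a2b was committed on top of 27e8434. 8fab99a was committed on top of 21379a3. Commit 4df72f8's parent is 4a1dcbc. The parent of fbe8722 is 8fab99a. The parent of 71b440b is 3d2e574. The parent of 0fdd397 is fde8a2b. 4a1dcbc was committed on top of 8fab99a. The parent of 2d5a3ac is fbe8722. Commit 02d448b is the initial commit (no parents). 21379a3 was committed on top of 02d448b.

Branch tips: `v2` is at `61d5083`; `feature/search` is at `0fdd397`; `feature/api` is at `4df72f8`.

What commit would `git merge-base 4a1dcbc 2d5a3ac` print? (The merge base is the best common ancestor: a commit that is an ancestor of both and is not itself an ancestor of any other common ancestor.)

Ancestors of 4a1dcbc: {02d448b, 21379a3, 4a1dcbc, 8fab99a}.
Ancestors of 2d5a3ac: {02d448b, 21379a3, 2d5a3ac, 8fab99a, fbe8722}.
Common ancestors: {02d448b, 21379a3, 8fab99a}.
Among these, 8fab99a is not an ancestor of any other common ancestor — it is the merge base.

8fab99a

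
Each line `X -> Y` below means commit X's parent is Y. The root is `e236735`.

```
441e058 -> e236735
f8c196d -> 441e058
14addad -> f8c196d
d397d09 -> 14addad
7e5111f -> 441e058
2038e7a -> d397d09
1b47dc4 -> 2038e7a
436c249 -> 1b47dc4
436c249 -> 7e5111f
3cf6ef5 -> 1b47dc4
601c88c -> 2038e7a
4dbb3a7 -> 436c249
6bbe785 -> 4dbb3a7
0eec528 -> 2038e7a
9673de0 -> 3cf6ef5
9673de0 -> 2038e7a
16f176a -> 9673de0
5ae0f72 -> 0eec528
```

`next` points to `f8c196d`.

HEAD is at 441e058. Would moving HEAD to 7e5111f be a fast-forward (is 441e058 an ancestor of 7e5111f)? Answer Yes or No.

A fast-forward from 441e058 to 7e5111f is possible iff 441e058 is an ancestor of 7e5111f.
Ancestors of 7e5111f: {441e058, 7e5111f, e236735}.
441e058 is among them, so fast-forward is possible.

Yes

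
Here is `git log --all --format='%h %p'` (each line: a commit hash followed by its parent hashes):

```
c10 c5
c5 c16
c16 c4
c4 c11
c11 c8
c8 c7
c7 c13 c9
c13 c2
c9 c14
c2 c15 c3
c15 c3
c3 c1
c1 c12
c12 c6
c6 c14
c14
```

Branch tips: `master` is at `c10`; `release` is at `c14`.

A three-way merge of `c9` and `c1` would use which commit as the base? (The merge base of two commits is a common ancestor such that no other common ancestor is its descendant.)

Ancestors of c9: {c14, c9}.
Ancestors of c1: {c1, c12, c14, c6}.
Common ancestors: {c14}.
The only common ancestor is c14, so it is the merge base.

c14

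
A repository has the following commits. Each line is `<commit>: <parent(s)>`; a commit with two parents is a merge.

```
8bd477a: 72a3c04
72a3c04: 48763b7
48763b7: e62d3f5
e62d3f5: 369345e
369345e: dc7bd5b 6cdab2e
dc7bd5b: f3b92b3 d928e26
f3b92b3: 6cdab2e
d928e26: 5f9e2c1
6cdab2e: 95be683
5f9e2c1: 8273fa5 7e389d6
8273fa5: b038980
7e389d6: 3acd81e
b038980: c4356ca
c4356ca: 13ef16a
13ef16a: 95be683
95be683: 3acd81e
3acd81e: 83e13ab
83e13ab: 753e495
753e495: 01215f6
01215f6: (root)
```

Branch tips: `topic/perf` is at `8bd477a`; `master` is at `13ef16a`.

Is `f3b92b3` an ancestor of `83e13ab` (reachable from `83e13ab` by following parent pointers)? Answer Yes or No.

No

Ancestors of 83e13ab: {01215f6, 753e495, 83e13ab}.
f3b92b3 is not in that set, so it is not an ancestor of 83e13ab.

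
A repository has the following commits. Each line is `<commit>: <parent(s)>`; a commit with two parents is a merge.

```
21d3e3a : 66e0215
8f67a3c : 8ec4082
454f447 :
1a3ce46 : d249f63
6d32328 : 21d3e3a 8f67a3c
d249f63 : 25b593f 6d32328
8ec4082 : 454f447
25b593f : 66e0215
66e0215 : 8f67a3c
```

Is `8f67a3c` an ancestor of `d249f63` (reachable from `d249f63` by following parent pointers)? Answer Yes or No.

Yes

Ancestors of d249f63 (commits reachable by following parents): {21d3e3a, 25b593f, 454f447, 66e0215, 6d32328, 8ec4082, 8f67a3c, d249f63}.
8f67a3c is in that set, so it is an ancestor of d249f63.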